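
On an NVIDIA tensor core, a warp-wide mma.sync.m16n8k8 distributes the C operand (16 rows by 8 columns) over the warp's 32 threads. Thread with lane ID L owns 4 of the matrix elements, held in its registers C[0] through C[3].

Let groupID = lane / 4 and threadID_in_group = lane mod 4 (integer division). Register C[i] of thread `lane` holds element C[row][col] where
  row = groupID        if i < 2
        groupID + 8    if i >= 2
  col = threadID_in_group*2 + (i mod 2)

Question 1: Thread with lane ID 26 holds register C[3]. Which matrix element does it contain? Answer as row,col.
14,5

L=26⇒gr=26>>2=6, th=26&3=2
[3]⇒row 6+8=14  col 2·2+1=5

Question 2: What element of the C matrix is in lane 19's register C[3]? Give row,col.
19: gr=4,th=3
[3] (4+8,3*2+1) = (12,7)

12,7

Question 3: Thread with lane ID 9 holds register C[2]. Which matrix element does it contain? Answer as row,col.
lane 9⇒9/4=2, 9 mod 4=1
i=2  r:2+8⇒10  c:2·1+0⇒2

10,2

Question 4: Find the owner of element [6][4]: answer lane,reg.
r=6⇒gr=6,Rb=0  c=4⇒th=2,odd=0
L=6*4+2=26  i=0*2+0=0

26,0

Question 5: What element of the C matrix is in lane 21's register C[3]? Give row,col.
L=21=>grp=21>>2=5, tig=21&3=1
[3]=>row 5+8=13  col 1·2+1=3

13,3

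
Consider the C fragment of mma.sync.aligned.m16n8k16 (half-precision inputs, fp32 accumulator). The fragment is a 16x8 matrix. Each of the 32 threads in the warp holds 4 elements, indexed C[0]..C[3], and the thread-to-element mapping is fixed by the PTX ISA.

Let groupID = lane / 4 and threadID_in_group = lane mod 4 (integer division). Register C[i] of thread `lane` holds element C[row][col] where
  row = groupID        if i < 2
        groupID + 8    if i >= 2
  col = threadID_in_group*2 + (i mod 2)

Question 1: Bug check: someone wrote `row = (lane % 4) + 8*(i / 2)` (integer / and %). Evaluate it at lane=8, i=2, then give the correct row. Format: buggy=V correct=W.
`(lane % 4) + 8*(i / 2)`[8,2]->8
lane 8->8/4=2, 8 mod 4=0
i=2  r:2+8->10  c:2·0+0->0
row: 8 vs 10

buggy=8 correct=10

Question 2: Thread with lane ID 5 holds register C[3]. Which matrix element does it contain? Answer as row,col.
9,3

lane 5->5/4=1, 5 mod 4=1
i=3  r:1+8->9  c:2·1+1->3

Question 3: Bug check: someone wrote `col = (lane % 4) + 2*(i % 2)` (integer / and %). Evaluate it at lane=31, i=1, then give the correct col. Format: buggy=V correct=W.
`(lane % 4) + 2*(i % 2)`[31,1]→5
L=31→G=31>>2=7, T=31&3=3
[1]→row 7+0=7  col 3·2+1=7
col: 5 vs 7

buggy=5 correct=7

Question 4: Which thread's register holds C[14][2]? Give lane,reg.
r:14=>grp=6,rB=1  c:2=>tig=1,lo=0
L=6*4+1=25  i=1*2+0=2

25,2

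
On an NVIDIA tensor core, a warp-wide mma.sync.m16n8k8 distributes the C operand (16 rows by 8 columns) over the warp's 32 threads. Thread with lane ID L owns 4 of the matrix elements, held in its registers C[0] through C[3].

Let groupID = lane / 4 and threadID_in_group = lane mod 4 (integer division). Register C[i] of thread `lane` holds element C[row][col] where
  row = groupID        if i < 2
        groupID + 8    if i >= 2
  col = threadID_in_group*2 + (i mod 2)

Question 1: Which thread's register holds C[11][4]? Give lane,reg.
14,2

r:11=>grp=3,rB=1  c:4=>tig=2,lo=0
L=3*4+2=14  i=1*2+0=2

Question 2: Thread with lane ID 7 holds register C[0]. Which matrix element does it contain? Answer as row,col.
7: g=1,t=3
[0] (1+0,3*2+0) = (1,6)

1,6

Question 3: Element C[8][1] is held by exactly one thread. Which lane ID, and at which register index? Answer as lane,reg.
0,3

r=8⇒gr=0,Rb=1  c=1⇒th=0,odd=1
L=0*4+0=0  i=1*2+1=3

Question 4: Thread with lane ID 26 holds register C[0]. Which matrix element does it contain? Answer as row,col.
lane 26: g=6 (26/4), t=2 (26%4)
i=0: r=6+0=6, c=2*2+0=4

6,4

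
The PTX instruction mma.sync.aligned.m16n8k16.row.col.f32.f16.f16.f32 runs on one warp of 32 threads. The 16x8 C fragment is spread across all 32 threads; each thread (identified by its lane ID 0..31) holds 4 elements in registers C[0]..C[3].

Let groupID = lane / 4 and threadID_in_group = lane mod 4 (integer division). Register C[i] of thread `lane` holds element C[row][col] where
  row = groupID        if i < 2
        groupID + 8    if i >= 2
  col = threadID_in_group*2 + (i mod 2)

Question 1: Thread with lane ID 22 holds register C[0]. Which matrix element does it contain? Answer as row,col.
lane 22: g=5 (22/4), t=2 (22%4)
i=0: r=5+0=5, c=2*2+0=4

5,4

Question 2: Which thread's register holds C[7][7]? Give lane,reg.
31,1

r=7->g=7,rb=0  c=7->t=3,b0=1
L=7*4+3=31  i=0*2+1=1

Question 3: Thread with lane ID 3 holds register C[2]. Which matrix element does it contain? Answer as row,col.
lane 3: g=0 (3/4), t=3 (3%4)
i=2: r=0+8=8, c=3*2+0=6

8,6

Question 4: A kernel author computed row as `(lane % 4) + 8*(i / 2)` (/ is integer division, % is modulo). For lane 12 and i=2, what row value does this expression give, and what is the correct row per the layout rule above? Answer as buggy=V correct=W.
`(lane % 4) + 8*(i / 2)`[12,2]=>8
lane 12: grp=3 (12/4), tig=0 (12%4)
i=2: r=3+8=11, c=0*2+0=0
row: 8 vs 11

buggy=8 correct=11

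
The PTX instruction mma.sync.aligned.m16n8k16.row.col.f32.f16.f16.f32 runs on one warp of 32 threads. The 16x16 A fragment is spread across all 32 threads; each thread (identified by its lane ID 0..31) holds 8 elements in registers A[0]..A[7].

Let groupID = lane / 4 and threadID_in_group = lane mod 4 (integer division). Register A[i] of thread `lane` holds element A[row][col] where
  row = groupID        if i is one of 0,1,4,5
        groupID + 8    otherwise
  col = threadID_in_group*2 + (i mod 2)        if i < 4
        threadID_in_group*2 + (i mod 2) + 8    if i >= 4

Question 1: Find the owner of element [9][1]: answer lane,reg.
4,3

r=9->g=1,rb=1  c=1->cb=0,t=0,b0=1
L=1*4+0=4  i=0*4+1*2+1=3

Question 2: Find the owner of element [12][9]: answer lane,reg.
r=12⇒gr=4,Rb=1  c=9⇒Cb=1,th=0,odd=1
L=4*4+0=16  i=1*4+1*2+1=7

16,7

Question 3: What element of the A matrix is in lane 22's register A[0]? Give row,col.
L=22->gid=22>>2=5, tid=22&3=2
[0]->row 5+0=5  col 2·2+0+0=4

5,4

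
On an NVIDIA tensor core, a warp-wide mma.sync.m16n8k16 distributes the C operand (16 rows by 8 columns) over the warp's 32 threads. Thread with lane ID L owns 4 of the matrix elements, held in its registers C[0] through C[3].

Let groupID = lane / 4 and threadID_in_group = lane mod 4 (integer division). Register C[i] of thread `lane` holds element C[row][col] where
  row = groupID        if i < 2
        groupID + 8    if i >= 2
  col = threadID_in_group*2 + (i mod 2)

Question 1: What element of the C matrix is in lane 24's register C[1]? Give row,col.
lane 24->24/4=6, 24 mod 4=0
i=1  r:6+0->6  c:2·0+1->1

6,1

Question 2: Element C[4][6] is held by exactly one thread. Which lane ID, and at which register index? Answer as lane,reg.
19,0

r=4⇒gr=4,Rb=0  c=6⇒th=3,odd=0
L=4*4+3=19  i=0*2+0=0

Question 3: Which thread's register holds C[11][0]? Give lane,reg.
12,2

r=11->g=3,rb=1  c=0->t=0,b0=0
L=3*4+0=12  i=1*2+0=2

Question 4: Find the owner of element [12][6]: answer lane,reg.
r=12⇒gr=4,Rb=1  c=6⇒th=3,odd=0
L=4*4+3=19  i=1*2+0=2

19,2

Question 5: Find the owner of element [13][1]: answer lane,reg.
20,3

r:13=>grp=5,rB=1  c:1=>tig=0,lo=1
L=5*4+0=20  i=1*2+1=3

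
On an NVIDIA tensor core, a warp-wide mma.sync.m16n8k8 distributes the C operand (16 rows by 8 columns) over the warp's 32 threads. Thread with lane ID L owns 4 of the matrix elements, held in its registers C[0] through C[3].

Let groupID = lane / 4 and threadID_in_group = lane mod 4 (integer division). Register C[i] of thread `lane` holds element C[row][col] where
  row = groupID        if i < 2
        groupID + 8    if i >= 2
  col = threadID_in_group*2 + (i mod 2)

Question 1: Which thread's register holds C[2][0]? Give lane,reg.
r: 2->gid=2,r8=0  c: 0->tid=0,i&1=0
L=2*4+0=8  i=0*2+0=0

8,0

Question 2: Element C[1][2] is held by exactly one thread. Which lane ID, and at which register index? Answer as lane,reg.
5,0

r=1->g=1,rb=0  c=2->t=1,b0=0
L=1*4+1=5  i=0*2+0=0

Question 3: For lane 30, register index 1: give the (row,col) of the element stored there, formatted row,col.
7,5

L=30⇒gr=30>>2=7, th=30&3=2
[1]⇒row 7+0=7  col 2·2+1=5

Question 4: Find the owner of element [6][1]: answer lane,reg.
24,1

r=6⇒gr=6,Rb=0  c=1⇒th=0,odd=1
L=6*4+0=24  i=0*2+1=1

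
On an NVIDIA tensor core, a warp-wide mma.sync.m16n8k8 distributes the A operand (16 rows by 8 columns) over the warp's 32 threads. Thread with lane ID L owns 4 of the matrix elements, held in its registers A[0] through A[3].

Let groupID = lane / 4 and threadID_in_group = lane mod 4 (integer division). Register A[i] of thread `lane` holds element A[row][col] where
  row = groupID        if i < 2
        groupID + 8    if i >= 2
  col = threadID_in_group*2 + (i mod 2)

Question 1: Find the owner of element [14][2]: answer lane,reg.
25,2

r:14=>grp=6,rB=1  c:2=>tig=1,lo=0
L=6*4+1=25  i=1*2+0=2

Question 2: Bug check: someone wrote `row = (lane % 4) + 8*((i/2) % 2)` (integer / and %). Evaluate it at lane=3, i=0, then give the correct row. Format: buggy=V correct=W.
`(lane % 4) + 8*((i/2) % 2)`[3,0]->3
lane 3: g=0 (3/4), t=3 (3%4)
i=0: r=0+0=0, c=3*2+0=6
row: 3 vs 0

buggy=3 correct=0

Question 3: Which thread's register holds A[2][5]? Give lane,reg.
10,1

r=2⇒gr=2,Rb=0  c=5⇒th=2,odd=1
L=2*4+2=10  i=0*2+1=1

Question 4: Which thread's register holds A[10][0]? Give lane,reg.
r:10=>grp=2,rB=1  c:0=>tig=0,lo=0
L=2*4+0=8  i=1*2+0=2

8,2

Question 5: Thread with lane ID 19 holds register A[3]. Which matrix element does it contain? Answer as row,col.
12,7

lane 19⇒19/4=4, 19 mod 4=3
i=3  r:4+8⇒12  c:2·3+1⇒7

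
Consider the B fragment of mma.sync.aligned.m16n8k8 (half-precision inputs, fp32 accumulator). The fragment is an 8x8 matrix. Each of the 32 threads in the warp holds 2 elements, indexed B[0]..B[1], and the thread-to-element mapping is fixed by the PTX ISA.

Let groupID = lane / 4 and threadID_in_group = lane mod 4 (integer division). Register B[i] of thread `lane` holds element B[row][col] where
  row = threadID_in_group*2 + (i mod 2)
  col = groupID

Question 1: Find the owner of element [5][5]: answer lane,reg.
22,1

c: 5->gid=5  r: 5->tid=2,i&1=1
L=5*4+2=22  i=1=1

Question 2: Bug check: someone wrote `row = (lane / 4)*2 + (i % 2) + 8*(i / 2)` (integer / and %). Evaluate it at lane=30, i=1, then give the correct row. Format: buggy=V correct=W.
`(lane / 4)*2 + (i % 2) + 8*(i / 2)`[30,1]->15
L=30->gid=30>>2=7, tid=30&3=2
[1]->row 2·2+1=5  col gid=7
row: 15 vs 5

buggy=15 correct=5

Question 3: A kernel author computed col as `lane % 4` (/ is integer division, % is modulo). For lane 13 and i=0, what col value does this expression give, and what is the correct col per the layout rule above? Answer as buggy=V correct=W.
buggy=1 correct=3

`lane % 4`[13,0]->1
13: gid=3,tid=1
[0] (1*2+0,3) = (2,3)
col: 1 vs 3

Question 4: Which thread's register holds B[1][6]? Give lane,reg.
c: 6->gid=6  r: 1->tid=0,i&1=1
L=6*4+0=24  i=1=1

24,1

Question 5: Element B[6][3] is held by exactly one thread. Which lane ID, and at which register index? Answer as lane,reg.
c=3->g=3  r=6->t=3,b0=0
L=3*4+3=15  i=0=0

15,0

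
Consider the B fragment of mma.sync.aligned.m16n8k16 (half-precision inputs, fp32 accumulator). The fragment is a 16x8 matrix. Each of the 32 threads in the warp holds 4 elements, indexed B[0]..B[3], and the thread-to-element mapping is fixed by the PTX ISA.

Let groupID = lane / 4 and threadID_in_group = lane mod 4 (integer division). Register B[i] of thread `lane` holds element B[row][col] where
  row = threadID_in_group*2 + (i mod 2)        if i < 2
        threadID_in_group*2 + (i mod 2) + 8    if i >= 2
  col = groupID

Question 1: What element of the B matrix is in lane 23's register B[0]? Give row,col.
6,5

lane 23: grp=5 (23/4), tig=3 (23%4)
i=0: r=3*2+0+0=6, c=grp=5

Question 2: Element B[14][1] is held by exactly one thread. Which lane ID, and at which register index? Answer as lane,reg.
c=1→G=1  r=14→rhi=1,T=3,p=0
L=1*4+3=7  i=1*2+0=2

7,2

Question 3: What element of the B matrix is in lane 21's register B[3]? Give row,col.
lane 21⇒21/4=5, 21 mod 4=1
i=3  r:2·1+1+8⇒11  c:5

11,5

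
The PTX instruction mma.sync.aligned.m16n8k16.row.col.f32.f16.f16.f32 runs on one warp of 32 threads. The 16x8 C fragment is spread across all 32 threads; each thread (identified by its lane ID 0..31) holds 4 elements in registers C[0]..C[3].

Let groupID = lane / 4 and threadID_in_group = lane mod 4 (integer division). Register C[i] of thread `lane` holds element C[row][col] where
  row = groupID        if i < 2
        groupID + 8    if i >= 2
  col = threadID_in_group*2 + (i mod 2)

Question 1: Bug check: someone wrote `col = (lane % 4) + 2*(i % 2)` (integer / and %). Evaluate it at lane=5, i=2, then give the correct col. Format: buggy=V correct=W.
buggy=1 correct=2

`(lane % 4) + 2*(i % 2)`[5,2]->1
lane 5: g=1 (5/4), t=1 (5%4)
i=2: r=1+8=9, c=1*2+0=2
col: 1 vs 2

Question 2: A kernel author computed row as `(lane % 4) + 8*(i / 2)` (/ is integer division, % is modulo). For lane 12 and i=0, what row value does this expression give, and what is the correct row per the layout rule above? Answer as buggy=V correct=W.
buggy=0 correct=3

`(lane % 4) + 8*(i / 2)`[12,0]->0
lane 12->12/4=3, 12 mod 4=0
i=0  r:3+0->3  c:2·0+0->0
row: 0 vs 3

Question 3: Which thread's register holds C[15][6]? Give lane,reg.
31,2

r=15->g=7,rb=1  c=6->t=3,b0=0
L=7*4+3=31  i=1*2+0=2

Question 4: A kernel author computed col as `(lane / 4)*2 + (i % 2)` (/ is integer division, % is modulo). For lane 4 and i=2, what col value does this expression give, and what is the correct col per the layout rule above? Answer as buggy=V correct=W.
buggy=2 correct=0

`(lane / 4)*2 + (i % 2)`[4,2]->2
L=4->gid=4>>2=1, tid=4&3=0
[2]->row 1+8=9  col 0·2+0=0
col: 2 vs 0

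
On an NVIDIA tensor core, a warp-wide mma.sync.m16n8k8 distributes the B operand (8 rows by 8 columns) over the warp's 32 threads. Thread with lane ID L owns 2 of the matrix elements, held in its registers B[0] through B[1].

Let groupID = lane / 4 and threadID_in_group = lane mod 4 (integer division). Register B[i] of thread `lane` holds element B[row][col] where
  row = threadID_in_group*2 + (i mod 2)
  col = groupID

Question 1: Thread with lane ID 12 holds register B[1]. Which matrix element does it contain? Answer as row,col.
12: grp=3,tig=0
[1] (0*2+1,3) = (1,3)

1,3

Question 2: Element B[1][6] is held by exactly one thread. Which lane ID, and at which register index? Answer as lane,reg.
24,1

c=6⇒gr=6  r=1⇒th=0,odd=1
L=6*4+0=24  i=1=1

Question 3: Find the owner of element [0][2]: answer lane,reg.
8,0

c: 2->gid=2  r: 0->tid=0,i&1=0
L=2*4+0=8  i=0=0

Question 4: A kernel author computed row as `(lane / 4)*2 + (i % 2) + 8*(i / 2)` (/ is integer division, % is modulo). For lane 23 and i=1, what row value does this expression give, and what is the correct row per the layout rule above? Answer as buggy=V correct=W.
buggy=11 correct=7

`(lane / 4)*2 + (i % 2) + 8*(i / 2)`[23,1]⇒11
lane 23⇒23/4=5, 23 mod 4=3
i=1  r:2·3+1⇒7  c:5
row: 11 vs 7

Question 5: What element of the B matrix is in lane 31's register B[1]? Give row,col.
7,7

31: gr=7,th=3
[1] (3*2+1,7) = (7,7)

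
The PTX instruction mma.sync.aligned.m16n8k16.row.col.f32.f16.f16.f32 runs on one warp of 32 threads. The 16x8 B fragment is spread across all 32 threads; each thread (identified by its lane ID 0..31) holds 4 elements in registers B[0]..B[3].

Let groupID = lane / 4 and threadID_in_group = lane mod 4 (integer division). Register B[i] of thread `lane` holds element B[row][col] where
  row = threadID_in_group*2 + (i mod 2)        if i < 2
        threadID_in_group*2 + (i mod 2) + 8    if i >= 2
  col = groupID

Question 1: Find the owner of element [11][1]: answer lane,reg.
c=1→G=1  r=11→rhi=1,T=1,p=1
L=1*4+1=5  i=1*2+1=3

5,3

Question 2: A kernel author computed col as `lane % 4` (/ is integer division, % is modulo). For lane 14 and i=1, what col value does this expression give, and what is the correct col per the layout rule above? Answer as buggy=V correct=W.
`lane % 4`[14,1]⇒2
lane 14: gr=3 (14/4), th=2 (14%4)
i=1: r=2*2+1+0=5, c=gr=3
col: 2 vs 3

buggy=2 correct=3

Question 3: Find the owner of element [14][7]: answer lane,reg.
31,2

c=7->g=7  r=14->rb=1,t=3,b0=0
L=7*4+3=31  i=1*2+0=2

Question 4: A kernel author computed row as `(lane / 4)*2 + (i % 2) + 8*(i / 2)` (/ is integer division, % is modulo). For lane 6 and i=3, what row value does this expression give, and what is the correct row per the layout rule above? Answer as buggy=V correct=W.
buggy=11 correct=13

`(lane / 4)*2 + (i % 2) + 8*(i / 2)`[6,3]=>11
lane 6: grp=1 (6/4), tig=2 (6%4)
i=3: r=2*2+1+8=13, c=grp=1
row: 11 vs 13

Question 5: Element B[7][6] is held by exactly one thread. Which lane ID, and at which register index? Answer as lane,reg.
c=6->g=6  r=7->rb=0,t=3,b0=1
L=6*4+3=27  i=0*2+1=1

27,1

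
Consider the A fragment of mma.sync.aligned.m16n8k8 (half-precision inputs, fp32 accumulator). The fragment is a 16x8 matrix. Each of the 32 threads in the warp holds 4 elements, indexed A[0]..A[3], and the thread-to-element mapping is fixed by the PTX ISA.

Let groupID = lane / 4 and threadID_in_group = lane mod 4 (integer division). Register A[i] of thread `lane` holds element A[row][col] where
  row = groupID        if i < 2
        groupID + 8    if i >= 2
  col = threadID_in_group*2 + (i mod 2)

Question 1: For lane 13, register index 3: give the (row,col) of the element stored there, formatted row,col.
11,3

lane 13: g=3 (13/4), t=1 (13%4)
i=3: r=3+8=11, c=1*2+1=3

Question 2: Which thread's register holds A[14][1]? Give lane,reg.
r:14=>grp=6,rB=1  c:1=>tig=0,lo=1
L=6*4+0=24  i=1*2+1=3

24,3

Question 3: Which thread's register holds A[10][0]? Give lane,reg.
r=10→G=2,rhi=1  c=0→T=0,p=0
L=2*4+0=8  i=1*2+0=2

8,2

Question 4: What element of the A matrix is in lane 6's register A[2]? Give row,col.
9,4

L=6->gid=6>>2=1, tid=6&3=2
[2]->row 1+8=9  col 2·2+0=4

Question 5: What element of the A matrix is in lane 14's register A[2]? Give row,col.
L=14→G=14>>2=3, T=14&3=2
[2]→row 3+8=11  col 2·2+0=4

11,4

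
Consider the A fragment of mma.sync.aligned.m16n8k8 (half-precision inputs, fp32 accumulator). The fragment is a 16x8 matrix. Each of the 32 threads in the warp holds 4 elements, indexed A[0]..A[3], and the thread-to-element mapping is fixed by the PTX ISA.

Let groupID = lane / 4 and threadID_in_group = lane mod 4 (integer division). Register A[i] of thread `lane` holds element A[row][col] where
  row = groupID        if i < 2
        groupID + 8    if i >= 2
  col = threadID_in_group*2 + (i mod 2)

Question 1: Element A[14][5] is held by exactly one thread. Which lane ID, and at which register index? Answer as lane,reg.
26,3

r=14⇒gr=6,Rb=1  c=5⇒th=2,odd=1
L=6*4+2=26  i=1*2+1=3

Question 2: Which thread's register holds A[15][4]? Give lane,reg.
r: 15->gid=7,r8=1  c: 4->tid=2,i&1=0
L=7*4+2=30  i=1*2+0=2

30,2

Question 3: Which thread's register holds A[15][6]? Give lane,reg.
r: 15->gid=7,r8=1  c: 6->tid=3,i&1=0
L=7*4+3=31  i=1*2+0=2

31,2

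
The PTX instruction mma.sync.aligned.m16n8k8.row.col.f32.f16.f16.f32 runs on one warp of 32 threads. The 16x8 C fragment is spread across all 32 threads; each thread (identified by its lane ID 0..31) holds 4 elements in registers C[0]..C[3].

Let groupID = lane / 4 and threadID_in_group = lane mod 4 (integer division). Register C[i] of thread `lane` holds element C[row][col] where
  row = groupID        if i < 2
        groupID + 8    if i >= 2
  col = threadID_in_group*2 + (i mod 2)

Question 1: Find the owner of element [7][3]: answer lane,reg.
29,1

r: 7->gid=7,r8=0  c: 3->tid=1,i&1=1
L=7*4+1=29  i=0*2+1=1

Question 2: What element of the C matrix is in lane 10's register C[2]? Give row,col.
10,4

L=10->gid=10>>2=2, tid=10&3=2
[2]->row 2+8=10  col 2·2+0=4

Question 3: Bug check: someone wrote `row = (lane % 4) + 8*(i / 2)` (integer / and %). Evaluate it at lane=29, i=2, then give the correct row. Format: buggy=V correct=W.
`(lane % 4) + 8*(i / 2)`[29,2]->9
lane 29->29/4=7, 29 mod 4=1
i=2  r:7+8->15  c:2·1+0->2
row: 9 vs 15

buggy=9 correct=15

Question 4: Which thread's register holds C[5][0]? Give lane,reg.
20,0

r=5→G=5,rhi=0  c=0→T=0,p=0
L=5*4+0=20  i=0*2+0=0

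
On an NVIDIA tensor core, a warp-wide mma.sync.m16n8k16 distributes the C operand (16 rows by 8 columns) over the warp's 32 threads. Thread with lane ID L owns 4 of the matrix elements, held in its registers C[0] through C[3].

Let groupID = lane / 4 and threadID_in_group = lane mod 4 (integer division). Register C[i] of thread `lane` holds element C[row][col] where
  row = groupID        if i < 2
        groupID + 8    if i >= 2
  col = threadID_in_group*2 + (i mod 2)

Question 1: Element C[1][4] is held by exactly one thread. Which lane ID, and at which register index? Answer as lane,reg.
r=1->g=1,rb=0  c=4->t=2,b0=0
L=1*4+2=6  i=0*2+0=0

6,0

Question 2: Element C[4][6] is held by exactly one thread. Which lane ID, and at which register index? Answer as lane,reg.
19,0

r: 4->gid=4,r8=0  c: 6->tid=3,i&1=0
L=4*4+3=19  i=0*2+0=0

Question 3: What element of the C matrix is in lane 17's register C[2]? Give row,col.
12,2

17: G=4,T=1
[2] (4+8,1*2+0) = (12,2)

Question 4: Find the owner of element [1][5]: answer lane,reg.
r:1=>grp=1,rB=0  c:5=>tig=2,lo=1
L=1*4+2=6  i=0*2+1=1

6,1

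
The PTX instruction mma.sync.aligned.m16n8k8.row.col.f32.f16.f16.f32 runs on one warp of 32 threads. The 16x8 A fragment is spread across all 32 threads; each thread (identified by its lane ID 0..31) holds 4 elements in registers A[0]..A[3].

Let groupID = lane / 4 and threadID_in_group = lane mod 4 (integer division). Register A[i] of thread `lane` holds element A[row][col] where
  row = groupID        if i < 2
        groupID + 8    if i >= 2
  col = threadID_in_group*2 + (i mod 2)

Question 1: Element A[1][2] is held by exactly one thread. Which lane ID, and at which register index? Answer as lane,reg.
5,0

r=1⇒gr=1,Rb=0  c=2⇒th=1,odd=0
L=1*4+1=5  i=0*2+0=0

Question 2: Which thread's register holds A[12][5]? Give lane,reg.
18,3

r:12=>grp=4,rB=1  c:5=>tig=2,lo=1
L=4*4+2=18  i=1*2+1=3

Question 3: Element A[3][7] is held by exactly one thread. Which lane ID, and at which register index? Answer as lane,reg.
15,1

r=3⇒gr=3,Rb=0  c=7⇒th=3,odd=1
L=3*4+3=15  i=0*2+1=1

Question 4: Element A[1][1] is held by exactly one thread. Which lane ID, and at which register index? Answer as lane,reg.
r:1=>grp=1,rB=0  c:1=>tig=0,lo=1
L=1*4+0=4  i=0*2+1=1

4,1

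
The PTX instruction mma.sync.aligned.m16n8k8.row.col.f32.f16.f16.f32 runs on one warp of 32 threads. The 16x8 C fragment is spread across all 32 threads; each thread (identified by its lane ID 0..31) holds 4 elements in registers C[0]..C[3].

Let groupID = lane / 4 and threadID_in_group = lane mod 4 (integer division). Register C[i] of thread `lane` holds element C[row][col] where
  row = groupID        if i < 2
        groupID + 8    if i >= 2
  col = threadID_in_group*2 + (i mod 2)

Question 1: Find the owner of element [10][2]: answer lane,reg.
r=10⇒gr=2,Rb=1  c=2⇒th=1,odd=0
L=2*4+1=9  i=1*2+0=2

9,2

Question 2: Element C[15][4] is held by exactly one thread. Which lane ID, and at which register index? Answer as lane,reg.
30,2

r=15⇒gr=7,Rb=1  c=4⇒th=2,odd=0
L=7*4+2=30  i=1*2+0=2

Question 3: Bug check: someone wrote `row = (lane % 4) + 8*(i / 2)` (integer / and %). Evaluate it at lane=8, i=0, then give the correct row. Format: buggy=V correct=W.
`(lane % 4) + 8*(i / 2)`[8,0]→0
lane 8→8/4=2, 8 mod 4=0
i=0  r:2+0→2  c:2·0+0→0
row: 0 vs 2

buggy=0 correct=2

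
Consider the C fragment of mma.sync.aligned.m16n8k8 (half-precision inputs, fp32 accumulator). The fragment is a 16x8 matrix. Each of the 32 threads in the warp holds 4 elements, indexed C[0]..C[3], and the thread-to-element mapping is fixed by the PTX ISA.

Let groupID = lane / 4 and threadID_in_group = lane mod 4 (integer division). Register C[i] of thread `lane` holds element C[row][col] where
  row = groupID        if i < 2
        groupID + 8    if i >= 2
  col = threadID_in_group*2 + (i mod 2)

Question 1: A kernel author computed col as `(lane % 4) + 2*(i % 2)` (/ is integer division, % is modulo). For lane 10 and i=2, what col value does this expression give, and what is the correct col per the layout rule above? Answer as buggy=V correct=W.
buggy=2 correct=4

`(lane % 4) + 2*(i % 2)`[10,2]⇒2
10: gr=2,th=2
[2] (2+8,2*2+0) = (10,4)
col: 2 vs 4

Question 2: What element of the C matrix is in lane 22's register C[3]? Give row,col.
13,5

22: grp=5,tig=2
[3] (5+8,2*2+1) = (13,5)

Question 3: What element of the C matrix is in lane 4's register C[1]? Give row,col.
1,1

L=4→G=4>>2=1, T=4&3=0
[1]→row 1+0=1  col 0·2+1=1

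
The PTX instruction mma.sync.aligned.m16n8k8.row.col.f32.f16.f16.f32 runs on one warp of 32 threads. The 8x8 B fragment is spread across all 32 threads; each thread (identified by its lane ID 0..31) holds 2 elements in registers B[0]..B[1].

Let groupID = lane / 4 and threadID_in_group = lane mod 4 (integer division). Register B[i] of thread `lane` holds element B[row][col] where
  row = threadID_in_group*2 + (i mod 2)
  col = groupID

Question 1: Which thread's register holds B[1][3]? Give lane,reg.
c=3->g=3  r=1->t=0,b0=1
L=3*4+0=12  i=1=1

12,1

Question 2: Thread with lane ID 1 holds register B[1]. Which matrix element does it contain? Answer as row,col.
3,0

lane 1→1/4=0, 1 mod 4=1
i=1  r:2·1+1→3  c:0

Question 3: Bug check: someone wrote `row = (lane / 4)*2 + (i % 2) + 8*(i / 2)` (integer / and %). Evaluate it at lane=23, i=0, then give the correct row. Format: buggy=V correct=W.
`(lane / 4)*2 + (i % 2) + 8*(i / 2)`[23,0]->10
23: gid=5,tid=3
[0] (3*2+0,5) = (6,5)
row: 10 vs 6

buggy=10 correct=6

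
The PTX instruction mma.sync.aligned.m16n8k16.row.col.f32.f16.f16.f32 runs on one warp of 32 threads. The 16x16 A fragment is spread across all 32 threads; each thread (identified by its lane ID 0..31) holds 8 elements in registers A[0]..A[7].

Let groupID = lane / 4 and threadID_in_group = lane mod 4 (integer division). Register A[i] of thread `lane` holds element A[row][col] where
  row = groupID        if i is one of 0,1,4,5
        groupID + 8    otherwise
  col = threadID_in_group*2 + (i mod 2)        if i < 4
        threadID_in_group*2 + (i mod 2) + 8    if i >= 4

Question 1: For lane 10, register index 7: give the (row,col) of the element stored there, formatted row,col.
lane 10: G=2 (10/4), T=2 (10%4)
i=7: r=2+8=10, c=2*2+1+8=13

10,13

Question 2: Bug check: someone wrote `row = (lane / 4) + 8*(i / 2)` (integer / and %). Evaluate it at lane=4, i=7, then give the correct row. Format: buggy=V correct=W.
`(lane / 4) + 8*(i / 2)`[4,7]→25
lane 4→4/4=1, 4 mod 4=0
i=7  r:1+8→9  c:2·0+1+8→9
row: 25 vs 9

buggy=25 correct=9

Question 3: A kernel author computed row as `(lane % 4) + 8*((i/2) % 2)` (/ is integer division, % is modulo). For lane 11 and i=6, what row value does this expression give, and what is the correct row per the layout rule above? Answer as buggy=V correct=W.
`(lane % 4) + 8*((i/2) % 2)`[11,6]→11
lane 11: G=2 (11/4), T=3 (11%4)
i=6: r=2+8=10, c=3*2+0+8=14
row: 11 vs 10

buggy=11 correct=10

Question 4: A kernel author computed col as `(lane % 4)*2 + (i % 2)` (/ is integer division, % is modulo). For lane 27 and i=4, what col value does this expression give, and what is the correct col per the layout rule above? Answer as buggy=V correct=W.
`(lane % 4)*2 + (i % 2)`[27,4]⇒6
27: gr=6,th=3
[4] (6+0,3*2+0+8) = (6,14)
col: 6 vs 14

buggy=6 correct=14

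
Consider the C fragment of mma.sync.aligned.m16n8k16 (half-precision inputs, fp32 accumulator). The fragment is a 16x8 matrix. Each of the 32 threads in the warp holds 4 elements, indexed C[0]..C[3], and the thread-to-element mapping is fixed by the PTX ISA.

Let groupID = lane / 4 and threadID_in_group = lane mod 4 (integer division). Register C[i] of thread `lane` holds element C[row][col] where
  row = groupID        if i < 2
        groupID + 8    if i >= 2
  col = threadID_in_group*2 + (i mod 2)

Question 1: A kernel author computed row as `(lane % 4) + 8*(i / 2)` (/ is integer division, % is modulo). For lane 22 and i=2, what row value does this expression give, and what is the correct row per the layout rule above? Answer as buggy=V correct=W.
`(lane % 4) + 8*(i / 2)`[22,2]=>10
lane 22: grp=5 (22/4), tig=2 (22%4)
i=2: r=5+8=13, c=2*2+0=4
row: 10 vs 13

buggy=10 correct=13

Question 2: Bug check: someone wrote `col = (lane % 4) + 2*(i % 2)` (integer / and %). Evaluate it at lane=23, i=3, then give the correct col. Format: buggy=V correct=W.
buggy=5 correct=7

`(lane % 4) + 2*(i % 2)`[23,3]=>5
lane 23=>23/4=5, 23 mod 4=3
i=3  r:5+8=>13  c:2·3+1=>7
col: 5 vs 7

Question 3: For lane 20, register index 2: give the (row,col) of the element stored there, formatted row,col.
lane 20: gr=5 (20/4), th=0 (20%4)
i=2: r=5+8=13, c=0*2+0=0

13,0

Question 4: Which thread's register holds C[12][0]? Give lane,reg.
16,2

r=12->g=4,rb=1  c=0->t=0,b0=0
L=4*4+0=16  i=1*2+0=2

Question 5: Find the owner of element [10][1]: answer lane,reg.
r:10=>grp=2,rB=1  c:1=>tig=0,lo=1
L=2*4+0=8  i=1*2+1=3

8,3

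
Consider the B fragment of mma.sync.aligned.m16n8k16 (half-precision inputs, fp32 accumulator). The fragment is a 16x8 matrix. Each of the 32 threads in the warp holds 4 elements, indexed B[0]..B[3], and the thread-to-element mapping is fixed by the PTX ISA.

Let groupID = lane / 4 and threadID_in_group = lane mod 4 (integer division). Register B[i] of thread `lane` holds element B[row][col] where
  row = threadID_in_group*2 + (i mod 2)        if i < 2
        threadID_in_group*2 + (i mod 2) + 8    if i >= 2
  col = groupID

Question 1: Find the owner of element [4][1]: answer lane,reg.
6,0

c=1->g=1  r=4->rb=0,t=2,b0=0
L=1*4+2=6  i=0*2+0=0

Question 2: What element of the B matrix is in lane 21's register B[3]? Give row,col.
L=21->gid=21>>2=5, tid=21&3=1
[3]->row 1·2+1+8=11  col gid=5

11,5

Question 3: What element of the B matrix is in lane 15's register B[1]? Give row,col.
L=15→G=15>>2=3, T=15&3=3
[1]→row 3·2+1+0=7  col G=3

7,3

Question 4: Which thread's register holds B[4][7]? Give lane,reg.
c: 7->gid=7  r: 4->r8=0,tid=2,i&1=0
L=7*4+2=30  i=0*2+0=0

30,0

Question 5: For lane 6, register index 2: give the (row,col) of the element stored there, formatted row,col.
lane 6: g=1 (6/4), t=2 (6%4)
i=2: r=2*2+0+8=12, c=g=1

12,1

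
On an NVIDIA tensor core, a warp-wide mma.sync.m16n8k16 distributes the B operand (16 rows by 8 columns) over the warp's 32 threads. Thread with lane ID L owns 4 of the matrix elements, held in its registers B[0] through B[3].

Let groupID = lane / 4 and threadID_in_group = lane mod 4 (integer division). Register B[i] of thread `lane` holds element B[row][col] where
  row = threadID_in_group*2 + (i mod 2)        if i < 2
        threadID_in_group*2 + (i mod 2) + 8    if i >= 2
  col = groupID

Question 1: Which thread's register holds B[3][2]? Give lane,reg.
9,1

c=2→G=2  r=3→rhi=0,T=1,p=1
L=2*4+1=9  i=0*2+1=1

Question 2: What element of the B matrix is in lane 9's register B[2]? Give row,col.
9: gid=2,tid=1
[2] (1*2+0+8,2) = (10,2)

10,2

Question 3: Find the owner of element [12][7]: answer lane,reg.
30,2

c:7=>grp=7  r:12=>rB=1,tig=2,lo=0
L=7*4+2=30  i=1*2+0=2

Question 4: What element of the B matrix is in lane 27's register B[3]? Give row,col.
15,6

27: G=6,T=3
[3] (3*2+1+8,6) = (15,6)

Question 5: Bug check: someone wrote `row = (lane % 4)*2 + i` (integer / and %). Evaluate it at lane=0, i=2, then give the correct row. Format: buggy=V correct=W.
buggy=2 correct=8

`(lane % 4)*2 + i`[0,2]->2
0: gid=0,tid=0
[2] (0*2+0+8,0) = (8,0)
row: 2 vs 8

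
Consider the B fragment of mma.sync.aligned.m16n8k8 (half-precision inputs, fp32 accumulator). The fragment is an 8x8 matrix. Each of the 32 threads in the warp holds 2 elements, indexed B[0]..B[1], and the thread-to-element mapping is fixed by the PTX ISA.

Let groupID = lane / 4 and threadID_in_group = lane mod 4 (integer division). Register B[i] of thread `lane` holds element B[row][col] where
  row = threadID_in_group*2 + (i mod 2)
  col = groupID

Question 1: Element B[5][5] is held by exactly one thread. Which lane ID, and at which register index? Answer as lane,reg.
c=5→G=5  r=5→T=2,p=1
L=5*4+2=22  i=1=1

22,1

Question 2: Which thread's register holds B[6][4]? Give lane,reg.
c=4->g=4  r=6->t=3,b0=0
L=4*4+3=19  i=0=0

19,0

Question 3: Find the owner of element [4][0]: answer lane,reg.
2,0

c=0→G=0  r=4→T=2,p=0
L=0*4+2=2  i=0=0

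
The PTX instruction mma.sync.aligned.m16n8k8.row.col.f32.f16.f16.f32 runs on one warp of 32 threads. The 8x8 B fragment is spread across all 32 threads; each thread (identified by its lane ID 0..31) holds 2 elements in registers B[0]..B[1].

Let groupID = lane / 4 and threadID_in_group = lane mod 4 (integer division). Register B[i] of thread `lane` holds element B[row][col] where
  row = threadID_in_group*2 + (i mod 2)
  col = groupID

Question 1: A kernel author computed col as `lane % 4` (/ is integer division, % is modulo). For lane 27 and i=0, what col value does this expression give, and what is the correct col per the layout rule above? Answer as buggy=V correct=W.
`lane % 4`[27,0]=>3
27: grp=6,tig=3
[0] (3*2+0,6) = (6,6)
col: 3 vs 6

buggy=3 correct=6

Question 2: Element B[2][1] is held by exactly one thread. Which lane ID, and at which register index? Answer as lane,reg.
5,0

c=1→G=1  r=2→T=1,p=0
L=1*4+1=5  i=0=0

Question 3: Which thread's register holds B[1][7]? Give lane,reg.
28,1

c=7⇒gr=7  r=1⇒th=0,odd=1
L=7*4+0=28  i=1=1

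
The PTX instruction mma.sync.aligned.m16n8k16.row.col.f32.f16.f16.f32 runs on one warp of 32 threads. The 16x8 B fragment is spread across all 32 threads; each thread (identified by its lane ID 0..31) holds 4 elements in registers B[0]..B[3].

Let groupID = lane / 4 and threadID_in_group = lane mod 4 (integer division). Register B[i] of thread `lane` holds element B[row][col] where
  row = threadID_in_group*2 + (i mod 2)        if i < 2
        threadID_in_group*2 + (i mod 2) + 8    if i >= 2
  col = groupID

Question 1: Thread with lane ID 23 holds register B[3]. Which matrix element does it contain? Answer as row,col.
23: grp=5,tig=3
[3] (3*2+1+8,5) = (15,5)

15,5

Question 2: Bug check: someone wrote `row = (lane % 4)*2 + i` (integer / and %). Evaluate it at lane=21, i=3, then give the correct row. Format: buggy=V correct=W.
buggy=5 correct=11

`(lane % 4)*2 + i`[21,3]->5
lane 21: g=5 (21/4), t=1 (21%4)
i=3: r=1*2+1+8=11, c=g=5
row: 5 vs 11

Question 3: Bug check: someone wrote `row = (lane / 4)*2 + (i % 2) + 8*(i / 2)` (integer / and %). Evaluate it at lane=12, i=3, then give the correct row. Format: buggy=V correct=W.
`(lane / 4)*2 + (i % 2) + 8*(i / 2)`[12,3]⇒15
lane 12: gr=3 (12/4), th=0 (12%4)
i=3: r=0*2+1+8=9, c=gr=3
row: 15 vs 9

buggy=15 correct=9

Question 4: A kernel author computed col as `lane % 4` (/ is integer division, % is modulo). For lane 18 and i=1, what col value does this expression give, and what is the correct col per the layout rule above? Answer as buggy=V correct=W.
`lane % 4`[18,1]->2
18: gid=4,tid=2
[1] (2*2+1+0,4) = (5,4)
col: 2 vs 4

buggy=2 correct=4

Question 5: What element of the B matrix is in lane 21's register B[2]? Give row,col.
10,5

lane 21: grp=5 (21/4), tig=1 (21%4)
i=2: r=1*2+0+8=10, c=grp=5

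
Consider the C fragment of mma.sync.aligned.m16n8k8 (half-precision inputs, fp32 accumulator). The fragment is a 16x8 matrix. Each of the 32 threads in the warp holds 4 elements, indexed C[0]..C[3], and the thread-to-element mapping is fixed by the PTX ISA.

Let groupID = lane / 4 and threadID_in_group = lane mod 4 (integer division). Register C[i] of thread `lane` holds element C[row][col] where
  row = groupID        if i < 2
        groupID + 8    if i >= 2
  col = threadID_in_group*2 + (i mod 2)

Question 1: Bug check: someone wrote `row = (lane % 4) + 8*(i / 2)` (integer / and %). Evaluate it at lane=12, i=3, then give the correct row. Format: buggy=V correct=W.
buggy=8 correct=11

`(lane % 4) + 8*(i / 2)`[12,3]→8
lane 12→12/4=3, 12 mod 4=0
i=3  r:3+8→11  c:2·0+1→1
row: 8 vs 11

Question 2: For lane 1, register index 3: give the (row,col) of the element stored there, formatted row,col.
8,3

lane 1->1/4=0, 1 mod 4=1
i=3  r:0+8->8  c:2·1+1->3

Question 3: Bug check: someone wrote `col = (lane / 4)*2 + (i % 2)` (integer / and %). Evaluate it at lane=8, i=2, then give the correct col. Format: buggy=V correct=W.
buggy=4 correct=0

`(lane / 4)*2 + (i % 2)`[8,2]→4
lane 8→8/4=2, 8 mod 4=0
i=2  r:2+8→10  c:2·0+0→0
col: 4 vs 0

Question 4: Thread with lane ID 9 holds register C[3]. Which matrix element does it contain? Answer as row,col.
10,3

L=9->gid=9>>2=2, tid=9&3=1
[3]->row 2+8=10  col 1·2+1=3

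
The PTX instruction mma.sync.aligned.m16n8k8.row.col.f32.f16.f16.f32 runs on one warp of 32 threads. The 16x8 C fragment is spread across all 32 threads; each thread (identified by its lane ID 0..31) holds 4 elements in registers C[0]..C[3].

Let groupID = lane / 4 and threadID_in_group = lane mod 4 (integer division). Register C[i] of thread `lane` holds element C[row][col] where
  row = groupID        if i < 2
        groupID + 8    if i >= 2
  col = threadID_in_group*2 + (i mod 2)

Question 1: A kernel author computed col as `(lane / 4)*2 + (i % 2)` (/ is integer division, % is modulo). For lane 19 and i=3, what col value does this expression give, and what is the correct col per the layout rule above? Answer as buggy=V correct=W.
`(lane / 4)*2 + (i % 2)`[19,3]=>9
L=19=>grp=19>>2=4, tig=19&3=3
[3]=>row 4+8=12  col 3·2+1=7
col: 9 vs 7

buggy=9 correct=7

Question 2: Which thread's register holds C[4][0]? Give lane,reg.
r=4⇒gr=4,Rb=0  c=0⇒th=0,odd=0
L=4*4+0=16  i=0*2+0=0

16,0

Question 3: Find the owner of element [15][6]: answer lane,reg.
31,2

r:15=>grp=7,rB=1  c:6=>tig=3,lo=0
L=7*4+3=31  i=1*2+0=2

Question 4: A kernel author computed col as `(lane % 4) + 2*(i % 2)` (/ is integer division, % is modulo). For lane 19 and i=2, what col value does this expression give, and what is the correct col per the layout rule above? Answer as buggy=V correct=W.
`(lane % 4) + 2*(i % 2)`[19,2]->3
L=19->gid=19>>2=4, tid=19&3=3
[2]->row 4+8=12  col 3·2+0=6
col: 3 vs 6

buggy=3 correct=6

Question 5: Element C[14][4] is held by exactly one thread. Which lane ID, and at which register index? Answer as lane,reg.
26,2

r=14→G=6,rhi=1  c=4→T=2,p=0
L=6*4+2=26  i=1*2+0=2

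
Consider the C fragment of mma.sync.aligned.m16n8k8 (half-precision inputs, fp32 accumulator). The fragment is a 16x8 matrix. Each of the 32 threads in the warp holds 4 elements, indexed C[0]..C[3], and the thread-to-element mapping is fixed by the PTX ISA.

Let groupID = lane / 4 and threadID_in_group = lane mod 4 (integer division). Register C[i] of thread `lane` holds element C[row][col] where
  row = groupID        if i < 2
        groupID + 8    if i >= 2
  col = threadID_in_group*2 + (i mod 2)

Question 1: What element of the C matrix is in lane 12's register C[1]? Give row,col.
lane 12: G=3 (12/4), T=0 (12%4)
i=1: r=3+0=3, c=0*2+1=1

3,1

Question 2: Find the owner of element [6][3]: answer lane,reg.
r=6⇒gr=6,Rb=0  c=3⇒th=1,odd=1
L=6*4+1=25  i=0*2+1=1

25,1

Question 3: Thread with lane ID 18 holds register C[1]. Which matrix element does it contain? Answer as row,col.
lane 18: gr=4 (18/4), th=2 (18%4)
i=1: r=4+0=4, c=2*2+1=5

4,5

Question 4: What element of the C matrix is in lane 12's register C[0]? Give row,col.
L=12⇒gr=12>>2=3, th=12&3=0
[0]⇒row 3+0=3  col 0·2+0=0

3,0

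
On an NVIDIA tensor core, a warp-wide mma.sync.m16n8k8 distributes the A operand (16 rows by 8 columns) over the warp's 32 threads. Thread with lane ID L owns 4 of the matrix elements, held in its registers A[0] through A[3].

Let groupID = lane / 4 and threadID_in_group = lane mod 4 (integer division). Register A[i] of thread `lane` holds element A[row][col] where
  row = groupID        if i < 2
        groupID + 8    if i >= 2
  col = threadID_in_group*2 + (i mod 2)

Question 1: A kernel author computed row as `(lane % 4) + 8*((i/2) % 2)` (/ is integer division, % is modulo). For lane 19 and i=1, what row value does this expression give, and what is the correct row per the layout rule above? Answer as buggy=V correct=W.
buggy=3 correct=4

`(lane % 4) + 8*((i/2) % 2)`[19,1]⇒3
lane 19⇒19/4=4, 19 mod 4=3
i=1  r:4+0⇒4  c:2·3+1⇒7
row: 3 vs 4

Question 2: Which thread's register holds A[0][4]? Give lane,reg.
2,0

r=0→G=0,rhi=0  c=4→T=2,p=0
L=0*4+2=2  i=0*2+0=0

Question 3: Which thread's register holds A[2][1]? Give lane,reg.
r=2⇒gr=2,Rb=0  c=1⇒th=0,odd=1
L=2*4+0=8  i=0*2+1=1

8,1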